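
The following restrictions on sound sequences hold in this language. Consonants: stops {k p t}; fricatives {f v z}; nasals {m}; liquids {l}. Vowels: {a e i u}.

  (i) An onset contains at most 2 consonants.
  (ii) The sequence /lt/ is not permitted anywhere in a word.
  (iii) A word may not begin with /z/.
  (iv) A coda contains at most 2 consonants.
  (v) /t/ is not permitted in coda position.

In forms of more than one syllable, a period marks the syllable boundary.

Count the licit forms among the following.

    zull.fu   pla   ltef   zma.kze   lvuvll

zull.fu — violates constraint (iii): word begins with /z/ → illicit
pla — σ1 onset /pl/ (2C), coda /∅/ ok → licit
ltef — violates constraint (ii): contains banned sequence /lt/ → illicit
zma.kze — violates constraint (iii): word begins with /z/ → illicit
lvuvll — violates constraint (iv): syllable 1 coda /vll/ has 3 consonants (> 2) → illicit
Licit: pla → 1.

1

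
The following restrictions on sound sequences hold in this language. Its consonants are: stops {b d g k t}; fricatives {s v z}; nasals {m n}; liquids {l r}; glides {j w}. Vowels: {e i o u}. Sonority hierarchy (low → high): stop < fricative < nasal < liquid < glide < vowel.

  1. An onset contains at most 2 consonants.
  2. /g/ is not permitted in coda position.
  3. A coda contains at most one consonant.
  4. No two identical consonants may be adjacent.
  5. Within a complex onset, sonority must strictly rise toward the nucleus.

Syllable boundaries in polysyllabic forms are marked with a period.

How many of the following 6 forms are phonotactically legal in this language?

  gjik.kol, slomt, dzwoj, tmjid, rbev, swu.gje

gjik.kol — violates constraint 4: adjacent identical consonants /kk/ → phonotactically illegal
slomt — violates constraint 3: syllable 1 coda /mt/ has 2 consonants (> 1) → phonotactically illegal
dzwoj — violates constraint 1: syllable 1 onset /dzw/ has 3 consonants (> 2) → phonotactically illegal
tmjid — violates constraint 1: syllable 1 onset /tmj/ has 3 consonants (> 2) → phonotactically illegal
rbev — violates constraint 5: syllable 1 onset /rb/: /r/ (liquid, 4) → /b/ (stop, 1) does not rise → phonotactically illegal
swu.gje — σ1 onset /sw/ (2→5 rises), coda /∅/ ok; σ2 onset /gj/ (1→5 rises), coda /∅/ ok → phonotactically legal
Phonotactically legal: swu.gje → 1.

1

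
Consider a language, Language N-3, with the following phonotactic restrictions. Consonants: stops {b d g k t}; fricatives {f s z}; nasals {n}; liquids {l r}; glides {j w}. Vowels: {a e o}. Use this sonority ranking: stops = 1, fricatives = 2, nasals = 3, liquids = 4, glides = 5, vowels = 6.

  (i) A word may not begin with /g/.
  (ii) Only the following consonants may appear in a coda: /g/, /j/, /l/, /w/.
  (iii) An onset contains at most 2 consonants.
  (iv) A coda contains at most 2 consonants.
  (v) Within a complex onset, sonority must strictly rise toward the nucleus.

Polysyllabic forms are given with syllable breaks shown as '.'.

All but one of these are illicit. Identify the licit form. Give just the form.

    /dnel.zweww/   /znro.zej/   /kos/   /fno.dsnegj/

/dnel.zweww/

/dnel.zweww/ — σ1 onset /dn/ (1→3 rises), coda /l/ ok; σ2 onset /zw/ (2→5 rises), coda /ww/ (2C) ok → licit
/znro.zej/ — violates constraint (iii): syllable 1 onset /znr/ has 3 consonants (> 2) → illicit
/kos/ — violates constraint (ii): syllable 1 coda contains /s/, which is not a licensed coda consonant → illicit
/fno.dsnegj/ — violates constraint (iii): syllable 2 onset /dsn/ has 3 consonants (> 2) → illicit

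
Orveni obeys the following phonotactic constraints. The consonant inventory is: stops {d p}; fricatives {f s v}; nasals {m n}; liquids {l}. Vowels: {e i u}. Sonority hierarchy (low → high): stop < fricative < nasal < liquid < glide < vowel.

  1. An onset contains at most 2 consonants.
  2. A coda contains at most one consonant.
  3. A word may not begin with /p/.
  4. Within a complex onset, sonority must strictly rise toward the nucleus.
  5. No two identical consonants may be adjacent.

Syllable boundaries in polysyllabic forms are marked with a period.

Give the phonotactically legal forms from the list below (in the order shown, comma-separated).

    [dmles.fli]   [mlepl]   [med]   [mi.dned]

[dmles.fli] — violates constraint 1: syllable 1 onset /dml/ has 3 consonants (> 2) → phonotactically illegal
[mlepl] — violates constraint 2: syllable 1 coda /pl/ has 2 consonants (> 1) → phonotactically illegal
[med] — σ1 onset /m/, coda /d/ ok → phonotactically legal
[mi.dned] — σ1 onset /m/, coda /∅/ ok; σ2 onset /dn/ (1→3 rises), coda /d/ ok → phonotactically legal

[med], [mi.dned]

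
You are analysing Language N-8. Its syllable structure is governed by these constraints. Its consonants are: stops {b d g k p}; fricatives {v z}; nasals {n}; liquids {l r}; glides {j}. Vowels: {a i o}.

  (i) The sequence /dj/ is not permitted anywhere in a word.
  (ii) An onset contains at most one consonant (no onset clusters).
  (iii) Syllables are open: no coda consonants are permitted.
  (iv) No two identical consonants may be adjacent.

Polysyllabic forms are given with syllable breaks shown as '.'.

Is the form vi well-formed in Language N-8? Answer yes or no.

yes

vi — σ1 onset /v/, coda /∅/ ok → well-formed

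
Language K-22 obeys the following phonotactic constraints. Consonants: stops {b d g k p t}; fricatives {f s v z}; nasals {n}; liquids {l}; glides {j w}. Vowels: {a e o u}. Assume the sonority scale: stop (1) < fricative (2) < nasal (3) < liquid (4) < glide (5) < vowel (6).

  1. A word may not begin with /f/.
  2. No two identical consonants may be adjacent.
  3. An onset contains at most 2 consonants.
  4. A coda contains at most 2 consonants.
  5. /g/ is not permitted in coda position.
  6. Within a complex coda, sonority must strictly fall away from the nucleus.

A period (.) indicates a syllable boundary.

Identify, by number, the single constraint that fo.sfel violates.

fo.sfel: word begins with /f/.
This is a violation of constraint 1: "A word may not begin with /f/."
The remaining constraints (2, 3, 4, 5, 6) are satisfied.

1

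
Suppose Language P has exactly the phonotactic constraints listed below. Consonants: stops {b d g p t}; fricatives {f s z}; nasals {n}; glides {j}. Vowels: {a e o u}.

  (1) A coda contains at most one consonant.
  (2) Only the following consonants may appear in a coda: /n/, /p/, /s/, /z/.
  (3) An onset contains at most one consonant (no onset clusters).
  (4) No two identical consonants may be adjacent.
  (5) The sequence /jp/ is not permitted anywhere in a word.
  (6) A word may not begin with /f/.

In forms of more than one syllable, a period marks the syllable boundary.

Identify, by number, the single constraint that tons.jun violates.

tons.jun: syllable 1 coda /ns/ has 2 consonants (> 1).
This is a violation of constraint 1: "A coda contains at most one consonant."
The remaining constraints (2, 3, 4, 5, 6) are satisfied.

1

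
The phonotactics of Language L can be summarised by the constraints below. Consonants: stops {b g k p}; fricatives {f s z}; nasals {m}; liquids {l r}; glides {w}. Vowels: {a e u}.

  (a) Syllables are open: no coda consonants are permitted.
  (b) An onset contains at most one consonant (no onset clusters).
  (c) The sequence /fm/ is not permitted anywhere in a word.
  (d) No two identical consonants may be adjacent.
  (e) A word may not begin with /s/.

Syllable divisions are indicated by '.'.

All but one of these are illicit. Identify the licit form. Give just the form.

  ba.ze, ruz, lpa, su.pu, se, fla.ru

ba.ze — σ1 onset /b/, coda /∅/ ok; σ2 onset /z/, coda /∅/ ok → licit
ruz — violates constraint (a): syllable 1 coda /z/ has 1 consonant (> 0) → illicit
lpa — violates constraint (b): syllable 1 onset /lp/ has 2 consonants (> 1) → illicit
su.pu — violates constraint (e): word begins with /s/ → illicit
se — violates constraint (e): word begins with /s/ → illicit
fla.ru — violates constraint (b): syllable 1 onset /fl/ has 2 consonants (> 1) → illicit

ba.ze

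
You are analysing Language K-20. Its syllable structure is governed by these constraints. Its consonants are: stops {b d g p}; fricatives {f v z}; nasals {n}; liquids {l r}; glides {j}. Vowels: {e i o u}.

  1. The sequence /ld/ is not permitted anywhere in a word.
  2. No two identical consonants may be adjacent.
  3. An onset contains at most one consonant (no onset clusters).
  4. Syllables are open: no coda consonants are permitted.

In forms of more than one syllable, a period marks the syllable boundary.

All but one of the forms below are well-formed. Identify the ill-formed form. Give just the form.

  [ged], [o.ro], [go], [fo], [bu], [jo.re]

[ged]

[ged] — violates constraint 4: syllable 1 coda /d/ has 1 consonant (> 0) → ill-formed
[o.ro] — σ1 onset /∅/, coda /∅/ ok; σ2 onset /r/, coda /∅/ ok → well-formed
[go] — σ1 onset /g/, coda /∅/ ok → well-formed
[fo] — σ1 onset /f/, coda /∅/ ok → well-formed
[bu] — σ1 onset /b/, coda /∅/ ok → well-formed
[jo.re] — σ1 onset /j/, coda /∅/ ok; σ2 onset /r/, coda /∅/ ok → well-formed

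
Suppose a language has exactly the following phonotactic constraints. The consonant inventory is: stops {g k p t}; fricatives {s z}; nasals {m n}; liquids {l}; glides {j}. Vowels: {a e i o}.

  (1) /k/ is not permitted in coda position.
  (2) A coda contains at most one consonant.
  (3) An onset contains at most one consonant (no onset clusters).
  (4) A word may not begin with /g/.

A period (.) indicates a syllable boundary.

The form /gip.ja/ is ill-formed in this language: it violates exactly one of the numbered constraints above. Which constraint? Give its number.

/gip.ja/: word begins with /g/.
This is a violation of constraint 4: "A word may not begin with /g/."
The remaining constraints (1, 2, 3) are satisfied.

4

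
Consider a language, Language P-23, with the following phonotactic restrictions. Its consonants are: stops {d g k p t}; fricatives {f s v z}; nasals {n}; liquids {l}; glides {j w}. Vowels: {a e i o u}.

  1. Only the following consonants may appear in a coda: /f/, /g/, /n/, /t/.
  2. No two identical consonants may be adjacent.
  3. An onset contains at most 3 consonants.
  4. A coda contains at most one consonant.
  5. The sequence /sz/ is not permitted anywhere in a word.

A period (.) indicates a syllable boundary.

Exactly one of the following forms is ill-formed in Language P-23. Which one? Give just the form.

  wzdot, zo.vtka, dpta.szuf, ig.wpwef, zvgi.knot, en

wzdot — σ1 onset /wzd/ (3C), coda /t/ ok → well-formed
zo.vtka — σ1 onset /z/, coda /∅/ ok; σ2 onset /vtk/ (3C), coda /∅/ ok → well-formed
dpta.szuf — violates constraint 5: contains banned sequence /sz/ → ill-formed
ig.wpwef — σ1 onset /∅/, coda /g/ ok; σ2 onset /wpw/ (3C), coda /f/ ok → well-formed
zvgi.knot — σ1 onset /zvg/ (3C), coda /∅/ ok; σ2 onset /kn/ (2C), coda /t/ ok → well-formed
en — σ1 onset /∅/, coda /n/ ok → well-formed

dpta.szuf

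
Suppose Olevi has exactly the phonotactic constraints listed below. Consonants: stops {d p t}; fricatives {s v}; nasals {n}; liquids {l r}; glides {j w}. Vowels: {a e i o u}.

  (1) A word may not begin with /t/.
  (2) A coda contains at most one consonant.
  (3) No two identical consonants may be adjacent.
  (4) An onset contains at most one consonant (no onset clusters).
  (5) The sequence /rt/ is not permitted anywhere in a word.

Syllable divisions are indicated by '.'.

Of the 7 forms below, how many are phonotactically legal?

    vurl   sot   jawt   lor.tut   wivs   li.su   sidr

vurl — violates constraint 2: syllable 1 coda /rl/ has 2 consonants (> 1) → phonotactically illegal
sot — σ1 onset /s/, coda /t/ ok → phonotactically legal
jawt — violates constraint 2: syllable 1 coda /wt/ has 2 consonants (> 1) → phonotactically illegal
lor.tut — violates constraint 5: contains banned sequence /rt/ → phonotactically illegal
wivs — violates constraint 2: syllable 1 coda /vs/ has 2 consonants (> 1) → phonotactically illegal
li.su — σ1 onset /l/, coda /∅/ ok; σ2 onset /s/, coda /∅/ ok → phonotactically legal
sidr — violates constraint 2: syllable 1 coda /dr/ has 2 consonants (> 1) → phonotactically illegal
Phonotactically legal: sot, li.su → 2.

2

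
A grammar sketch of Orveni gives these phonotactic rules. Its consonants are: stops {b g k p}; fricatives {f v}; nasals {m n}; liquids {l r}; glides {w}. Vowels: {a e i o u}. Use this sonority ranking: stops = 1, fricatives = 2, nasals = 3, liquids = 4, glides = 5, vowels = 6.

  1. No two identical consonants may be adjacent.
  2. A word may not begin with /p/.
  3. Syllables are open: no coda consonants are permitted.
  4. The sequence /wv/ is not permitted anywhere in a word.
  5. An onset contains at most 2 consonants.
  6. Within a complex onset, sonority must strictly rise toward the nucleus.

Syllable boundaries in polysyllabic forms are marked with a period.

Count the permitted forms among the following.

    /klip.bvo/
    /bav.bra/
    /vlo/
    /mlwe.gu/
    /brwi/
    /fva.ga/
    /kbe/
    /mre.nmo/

1

/klip.bvo/ — violates constraint 3: syllable 1 coda /p/ has 1 consonant (> 0) → not permitted
/bav.bra/ — violates constraint 3: syllable 1 coda /v/ has 1 consonant (> 0) → not permitted
/vlo/ — σ1 onset /vl/ (2→4 rises), coda /∅/ ok → permitted
/mlwe.gu/ — violates constraint 5: syllable 1 onset /mlw/ has 3 consonants (> 2) → not permitted
/brwi/ — violates constraint 5: syllable 1 onset /brw/ has 3 consonants (> 2) → not permitted
/fva.ga/ — violates constraint 6: syllable 1 onset /fv/: /f/ (fricative, 2) → /v/ (fricative, 2) does not rise → not permitted
/kbe/ — violates constraint 6: syllable 1 onset /kb/: /k/ (stop, 1) → /b/ (stop, 1) does not rise → not permitted
/mre.nmo/ — violates constraint 6: syllable 2 onset /nm/: /n/ (nasal, 3) → /m/ (nasal, 3) does not rise → not permitted
Permitted: /vlo/ → 1.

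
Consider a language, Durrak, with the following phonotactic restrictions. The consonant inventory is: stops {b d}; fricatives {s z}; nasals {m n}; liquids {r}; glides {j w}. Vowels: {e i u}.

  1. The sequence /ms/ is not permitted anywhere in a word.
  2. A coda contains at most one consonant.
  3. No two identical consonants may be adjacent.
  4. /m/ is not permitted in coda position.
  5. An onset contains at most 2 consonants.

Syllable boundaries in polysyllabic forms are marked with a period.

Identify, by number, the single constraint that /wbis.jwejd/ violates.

2

/wbis.jwejd/: syllable 2 coda /jd/ has 2 consonants (> 1).
This is a violation of constraint 2: "A coda contains at most one consonant."
The remaining constraints (1, 3, 4, 5) are satisfied.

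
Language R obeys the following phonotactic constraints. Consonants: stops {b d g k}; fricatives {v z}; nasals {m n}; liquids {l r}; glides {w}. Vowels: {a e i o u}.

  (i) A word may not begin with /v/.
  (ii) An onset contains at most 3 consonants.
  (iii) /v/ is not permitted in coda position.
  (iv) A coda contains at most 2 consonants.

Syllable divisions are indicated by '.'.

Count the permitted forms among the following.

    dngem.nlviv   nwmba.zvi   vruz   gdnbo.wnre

0

dngem.nlviv — violates constraint (iii): syllable 2 coda contains /v/ → not permitted
nwmba.zvi — violates constraint (ii): syllable 1 onset /nwmb/ has 4 consonants (> 3) → not permitted
vruz — violates constraint (i): word begins with /v/ → not permitted
gdnbo.wnre — violates constraint (ii): syllable 1 onset /gdnb/ has 4 consonants (> 3) → not permitted
No form is permitted → 0.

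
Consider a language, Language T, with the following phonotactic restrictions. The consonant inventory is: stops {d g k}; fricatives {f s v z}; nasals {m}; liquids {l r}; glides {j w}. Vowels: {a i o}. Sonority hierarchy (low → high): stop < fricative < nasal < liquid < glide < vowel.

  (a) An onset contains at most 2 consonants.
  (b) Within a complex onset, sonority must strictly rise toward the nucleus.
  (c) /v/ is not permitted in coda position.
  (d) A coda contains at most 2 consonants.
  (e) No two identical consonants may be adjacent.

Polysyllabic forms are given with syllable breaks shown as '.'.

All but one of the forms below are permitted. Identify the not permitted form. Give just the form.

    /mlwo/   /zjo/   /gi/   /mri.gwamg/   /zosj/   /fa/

/mlwo/ — violates constraint (a): syllable 1 onset /mlw/ has 3 consonants (> 2) → not permitted
/zjo/ — σ1 onset /zj/ (2→5 rises), coda /∅/ ok → permitted
/gi/ — σ1 onset /g/, coda /∅/ ok → permitted
/mri.gwamg/ — σ1 onset /mr/ (3→4 rises), coda /∅/ ok; σ2 onset /gw/ (1→5 rises), coda /mg/ (2C) ok → permitted
/zosj/ — σ1 onset /z/, coda /sj/ (2C) ok → permitted
/fa/ — σ1 onset /f/, coda /∅/ ok → permitted

/mlwo/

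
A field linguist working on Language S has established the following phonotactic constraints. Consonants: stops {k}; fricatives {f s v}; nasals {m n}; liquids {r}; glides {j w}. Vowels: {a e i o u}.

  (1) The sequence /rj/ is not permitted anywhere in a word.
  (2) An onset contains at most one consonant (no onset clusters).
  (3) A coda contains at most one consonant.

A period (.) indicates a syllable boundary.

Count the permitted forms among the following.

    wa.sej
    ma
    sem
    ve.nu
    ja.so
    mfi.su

wa.sej — σ1 onset /w/, coda /∅/ ok; σ2 onset /s/, coda /j/ ok → permitted
ma — σ1 onset /m/, coda /∅/ ok → permitted
sem — σ1 onset /s/, coda /m/ ok → permitted
ve.nu — σ1 onset /v/, coda /∅/ ok; σ2 onset /n/, coda /∅/ ok → permitted
ja.so — σ1 onset /j/, coda /∅/ ok; σ2 onset /s/, coda /∅/ ok → permitted
mfi.su — violates constraint 2: syllable 1 onset /mf/ has 2 consonants (> 1) → not permitted
Permitted: wa.sej, ma, sem, ve.nu, ja.so → 5.

5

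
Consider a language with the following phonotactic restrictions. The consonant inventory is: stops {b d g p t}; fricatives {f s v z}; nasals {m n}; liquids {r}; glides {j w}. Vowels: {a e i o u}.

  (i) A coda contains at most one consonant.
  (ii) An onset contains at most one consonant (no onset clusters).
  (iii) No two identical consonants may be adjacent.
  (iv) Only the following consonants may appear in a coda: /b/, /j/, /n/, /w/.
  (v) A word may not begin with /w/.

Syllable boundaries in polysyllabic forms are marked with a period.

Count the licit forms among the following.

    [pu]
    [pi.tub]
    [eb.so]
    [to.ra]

[pu] — σ1 onset /p/, coda /∅/ ok → licit
[pi.tub] — σ1 onset /p/, coda /∅/ ok; σ2 onset /t/, coda /b/ ok → licit
[eb.so] — σ1 onset /∅/, coda /b/ ok; σ2 onset /s/, coda /∅/ ok → licit
[to.ra] — σ1 onset /t/, coda /∅/ ok; σ2 onset /r/, coda /∅/ ok → licit
Licit: [pu], [pi.tub], [eb.so], [to.ra] → 4.

4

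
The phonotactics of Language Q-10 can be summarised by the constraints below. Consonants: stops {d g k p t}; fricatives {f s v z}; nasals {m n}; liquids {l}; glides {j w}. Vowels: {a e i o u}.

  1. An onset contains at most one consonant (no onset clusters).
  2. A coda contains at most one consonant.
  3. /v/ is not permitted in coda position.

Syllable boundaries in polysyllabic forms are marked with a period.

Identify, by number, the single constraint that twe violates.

1

twe: syllable 1 onset /tw/ has 2 consonants (> 1).
This is a violation of constraint 1: "An onset contains at most one consonant (no onset clusters)."
The remaining constraints (2, 3) are satisfied.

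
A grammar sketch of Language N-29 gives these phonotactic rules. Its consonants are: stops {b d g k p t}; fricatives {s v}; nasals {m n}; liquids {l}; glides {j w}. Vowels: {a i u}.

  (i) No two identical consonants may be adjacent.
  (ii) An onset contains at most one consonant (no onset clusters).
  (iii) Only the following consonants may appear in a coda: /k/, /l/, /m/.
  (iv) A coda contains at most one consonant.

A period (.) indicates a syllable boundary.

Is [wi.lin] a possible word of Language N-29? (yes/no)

[wi.lin] — violates constraint (iii): syllable 2 coda contains /n/, which is not a licensed coda consonant → illicit

no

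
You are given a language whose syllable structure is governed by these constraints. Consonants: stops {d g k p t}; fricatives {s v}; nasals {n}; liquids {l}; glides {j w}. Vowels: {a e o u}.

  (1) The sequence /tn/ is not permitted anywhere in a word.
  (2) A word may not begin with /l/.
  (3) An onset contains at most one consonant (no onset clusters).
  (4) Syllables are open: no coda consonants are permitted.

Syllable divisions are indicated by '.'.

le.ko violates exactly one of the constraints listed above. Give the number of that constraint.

2

le.ko: word begins with /l/.
This is a violation of constraint 2: "A word may not begin with /l/."
The remaining constraints (1, 3, 4) are satisfied.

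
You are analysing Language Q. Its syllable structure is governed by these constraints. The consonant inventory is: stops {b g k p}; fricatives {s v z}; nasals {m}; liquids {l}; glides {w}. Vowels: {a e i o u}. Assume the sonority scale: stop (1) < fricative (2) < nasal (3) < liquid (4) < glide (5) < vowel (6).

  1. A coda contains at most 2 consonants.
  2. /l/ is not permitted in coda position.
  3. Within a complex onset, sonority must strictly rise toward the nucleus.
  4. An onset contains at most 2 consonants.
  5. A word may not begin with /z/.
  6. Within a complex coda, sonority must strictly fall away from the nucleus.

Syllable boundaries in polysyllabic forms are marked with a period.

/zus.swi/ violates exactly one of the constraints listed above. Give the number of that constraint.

/zus.swi/: word begins with /z/.
This is a violation of constraint 5: "A word may not begin with /z/."
The remaining constraints (1, 2, 3, 4, 6) are satisfied.

5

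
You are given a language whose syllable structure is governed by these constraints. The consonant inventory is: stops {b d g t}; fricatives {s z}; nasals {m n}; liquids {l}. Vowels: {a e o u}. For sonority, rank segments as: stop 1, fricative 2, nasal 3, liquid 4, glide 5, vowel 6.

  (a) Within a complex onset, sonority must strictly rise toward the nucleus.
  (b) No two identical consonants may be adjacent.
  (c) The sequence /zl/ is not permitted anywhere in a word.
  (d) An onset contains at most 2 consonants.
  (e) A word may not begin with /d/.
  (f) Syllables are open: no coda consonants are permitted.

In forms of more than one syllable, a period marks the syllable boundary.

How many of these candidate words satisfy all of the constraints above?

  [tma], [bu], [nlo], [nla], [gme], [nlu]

[tma] — σ1 onset /tm/ (1→3 rises), coda /∅/ ok → permitted
[bu] — σ1 onset /b/, coda /∅/ ok → permitted
[nlo] — σ1 onset /nl/ (3→4 rises), coda /∅/ ok → permitted
[nla] — σ1 onset /nl/ (3→4 rises), coda /∅/ ok → permitted
[gme] — σ1 onset /gm/ (1→3 rises), coda /∅/ ok → permitted
[nlu] — σ1 onset /nl/ (3→4 rises), coda /∅/ ok → permitted
Permitted: [tma], [bu], [nlo], [nla], [gme], [nlu] → 6.

6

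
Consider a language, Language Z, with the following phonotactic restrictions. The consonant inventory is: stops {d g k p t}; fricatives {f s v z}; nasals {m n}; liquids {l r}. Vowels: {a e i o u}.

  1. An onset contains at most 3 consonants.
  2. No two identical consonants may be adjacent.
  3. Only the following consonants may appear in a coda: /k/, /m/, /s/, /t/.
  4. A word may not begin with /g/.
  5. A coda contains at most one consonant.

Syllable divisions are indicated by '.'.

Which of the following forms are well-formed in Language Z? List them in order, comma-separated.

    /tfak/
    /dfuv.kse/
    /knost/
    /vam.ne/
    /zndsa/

/tfak/ — σ1 onset /tf/ (2C), coda /k/ ok → well-formed
/dfuv.kse/ — violates constraint 3: syllable 1 coda contains /v/, which is not a licensed coda consonant → ill-formed
/knost/ — violates constraint 5: syllable 1 coda /st/ has 2 consonants (> 1) → ill-formed
/vam.ne/ — σ1 onset /v/, coda /m/ ok; σ2 onset /n/, coda /∅/ ok → well-formed
/zndsa/ — violates constraint 1: syllable 1 onset /znds/ has 4 consonants (> 3) → ill-formed

/tfak/, /vam.ne/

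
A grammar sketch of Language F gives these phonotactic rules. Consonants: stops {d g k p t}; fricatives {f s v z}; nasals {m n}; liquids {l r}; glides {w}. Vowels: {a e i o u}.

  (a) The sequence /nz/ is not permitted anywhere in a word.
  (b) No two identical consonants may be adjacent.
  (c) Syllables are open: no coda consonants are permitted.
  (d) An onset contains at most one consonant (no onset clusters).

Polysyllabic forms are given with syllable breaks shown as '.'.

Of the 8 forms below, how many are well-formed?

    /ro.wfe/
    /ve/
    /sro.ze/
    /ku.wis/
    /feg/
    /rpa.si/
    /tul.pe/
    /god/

/ro.wfe/ — violates constraint (d): syllable 2 onset /wf/ has 2 consonants (> 1) → ill-formed
/ve/ — σ1 onset /v/, coda /∅/ ok → well-formed
/sro.ze/ — violates constraint (d): syllable 1 onset /sr/ has 2 consonants (> 1) → ill-formed
/ku.wis/ — violates constraint (c): syllable 2 coda /s/ has 1 consonant (> 0) → ill-formed
/feg/ — violates constraint (c): syllable 1 coda /g/ has 1 consonant (> 0) → ill-formed
/rpa.si/ — violates constraint (d): syllable 1 onset /rp/ has 2 consonants (> 1) → ill-formed
/tul.pe/ — violates constraint (c): syllable 1 coda /l/ has 1 consonant (> 0) → ill-formed
/god/ — violates constraint (c): syllable 1 coda /d/ has 1 consonant (> 0) → ill-formed
Well-formed: /ve/ → 1.

1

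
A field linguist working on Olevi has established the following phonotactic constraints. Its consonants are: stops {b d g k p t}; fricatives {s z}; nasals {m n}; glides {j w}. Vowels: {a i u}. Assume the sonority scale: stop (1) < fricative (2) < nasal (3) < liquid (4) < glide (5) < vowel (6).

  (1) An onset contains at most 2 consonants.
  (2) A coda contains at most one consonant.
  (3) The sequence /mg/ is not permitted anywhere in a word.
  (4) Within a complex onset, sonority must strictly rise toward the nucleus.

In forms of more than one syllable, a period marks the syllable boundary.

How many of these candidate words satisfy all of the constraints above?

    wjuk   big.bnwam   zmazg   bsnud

wjuk — violates constraint 4: syllable 1 onset /wj/: /w/ (glide, 5) → /j/ (glide, 5) does not rise → phonotactically illegal
big.bnwam — violates constraint 1: syllable 2 onset /bnw/ has 3 consonants (> 2) → phonotactically illegal
zmazg — violates constraint 2: syllable 1 coda /zg/ has 2 consonants (> 1) → phonotactically illegal
bsnud — violates constraint 1: syllable 1 onset /bsn/ has 3 consonants (> 2) → phonotactically illegal
No form is phonotactically legal → 0.

0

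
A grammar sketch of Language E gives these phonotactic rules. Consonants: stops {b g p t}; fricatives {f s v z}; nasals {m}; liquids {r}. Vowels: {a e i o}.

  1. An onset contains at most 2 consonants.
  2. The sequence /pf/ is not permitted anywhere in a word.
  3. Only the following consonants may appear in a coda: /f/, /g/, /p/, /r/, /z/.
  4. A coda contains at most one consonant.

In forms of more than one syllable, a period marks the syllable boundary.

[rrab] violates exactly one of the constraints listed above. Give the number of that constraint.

3

[rrab]: syllable 1 coda contains /b/, which is not a licensed coda consonant.
This is a violation of constraint 3: "Only the following consonants may appear in a coda: /f/, /g/, /p/, /r/, /z/."
The remaining constraints (1, 2, 4) are satisfied.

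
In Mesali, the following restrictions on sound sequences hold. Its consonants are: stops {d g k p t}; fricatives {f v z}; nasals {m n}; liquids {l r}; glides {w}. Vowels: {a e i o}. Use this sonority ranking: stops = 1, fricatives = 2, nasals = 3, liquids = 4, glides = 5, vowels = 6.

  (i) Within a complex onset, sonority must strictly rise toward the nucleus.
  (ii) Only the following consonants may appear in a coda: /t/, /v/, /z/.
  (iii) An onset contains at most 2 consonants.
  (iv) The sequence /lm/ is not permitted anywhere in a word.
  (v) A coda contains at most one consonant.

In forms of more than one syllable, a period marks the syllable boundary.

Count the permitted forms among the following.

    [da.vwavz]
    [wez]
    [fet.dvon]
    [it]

[da.vwavz] — violates constraint (v): syllable 2 coda /vz/ has 2 consonants (> 1) → not permitted
[wez] — σ1 onset /w/, coda /z/ ok → permitted
[fet.dvon] — violates constraint (ii): syllable 2 coda contains /n/, which is not a licensed coda consonant → not permitted
[it] — σ1 onset /∅/, coda /t/ ok → permitted
Permitted: [wez], [it] → 2.

2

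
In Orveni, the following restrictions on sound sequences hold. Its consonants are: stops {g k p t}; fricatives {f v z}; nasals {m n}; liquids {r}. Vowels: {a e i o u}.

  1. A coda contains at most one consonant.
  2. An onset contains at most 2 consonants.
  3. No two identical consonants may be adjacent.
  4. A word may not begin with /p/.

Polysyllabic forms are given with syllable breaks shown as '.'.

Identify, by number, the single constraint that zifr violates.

zifr: syllable 1 coda /fr/ has 2 consonants (> 1).
This is a violation of constraint 1: "A coda contains at most one consonant."
The remaining constraints (2, 3, 4) are satisfied.

1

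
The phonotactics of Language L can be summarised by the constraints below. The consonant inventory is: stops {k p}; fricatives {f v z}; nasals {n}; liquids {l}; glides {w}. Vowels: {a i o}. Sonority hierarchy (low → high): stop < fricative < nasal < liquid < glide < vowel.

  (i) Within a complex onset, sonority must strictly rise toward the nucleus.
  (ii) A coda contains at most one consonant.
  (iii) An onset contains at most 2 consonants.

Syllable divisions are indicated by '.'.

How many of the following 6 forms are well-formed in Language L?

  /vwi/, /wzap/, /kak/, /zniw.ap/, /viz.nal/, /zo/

5

/vwi/ — σ1 onset /vw/ (2→5 rises), coda /∅/ ok → well-formed
/wzap/ — violates constraint (i): syllable 1 onset /wz/: /w/ (glide, 5) → /z/ (fricative, 2) does not rise → ill-formed
/kak/ — σ1 onset /k/, coda /k/ ok → well-formed
/zniw.ap/ — σ1 onset /zn/ (2→3 rises), coda /w/ ok; σ2 onset /∅/, coda /p/ ok → well-formed
/viz.nal/ — σ1 onset /v/, coda /z/ ok; σ2 onset /n/, coda /l/ ok → well-formed
/zo/ — σ1 onset /z/, coda /∅/ ok → well-formed
Well-formed: /vwi/, /kak/, /zniw.ap/, /viz.nal/, /zo/ → 5.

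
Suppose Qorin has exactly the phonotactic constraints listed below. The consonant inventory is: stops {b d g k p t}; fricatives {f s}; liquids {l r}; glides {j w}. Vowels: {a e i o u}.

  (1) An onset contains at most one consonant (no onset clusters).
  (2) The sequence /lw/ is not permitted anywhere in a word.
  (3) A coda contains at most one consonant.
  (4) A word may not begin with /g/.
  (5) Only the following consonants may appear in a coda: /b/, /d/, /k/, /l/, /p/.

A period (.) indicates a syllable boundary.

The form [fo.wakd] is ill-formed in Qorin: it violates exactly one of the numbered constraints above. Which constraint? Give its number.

[fo.wakd]: syllable 2 coda /kd/ has 2 consonants (> 1).
This is a violation of constraint 3: "A coda contains at most one consonant."
The remaining constraints (1, 2, 4, 5) are satisfied.

3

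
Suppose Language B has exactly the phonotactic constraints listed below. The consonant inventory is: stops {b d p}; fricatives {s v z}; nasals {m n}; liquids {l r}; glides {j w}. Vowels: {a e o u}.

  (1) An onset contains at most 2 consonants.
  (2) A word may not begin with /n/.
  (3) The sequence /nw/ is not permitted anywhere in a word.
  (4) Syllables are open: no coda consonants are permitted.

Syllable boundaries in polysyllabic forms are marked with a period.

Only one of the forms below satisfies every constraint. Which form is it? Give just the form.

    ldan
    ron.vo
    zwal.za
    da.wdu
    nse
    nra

da.wdu

ldan — violates constraint 4: syllable 1 coda /n/ has 1 consonant (> 0) → ill-formed
ron.vo — violates constraint 4: syllable 1 coda /n/ has 1 consonant (> 0) → ill-formed
zwal.za — violates constraint 4: syllable 1 coda /l/ has 1 consonant (> 0) → ill-formed
da.wdu — σ1 onset /d/, coda /∅/ ok; σ2 onset /wd/ (2C), coda /∅/ ok → well-formed
nse — violates constraint 2: word begins with /n/ → ill-formed
nra — violates constraint 2: word begins with /n/ → ill-formed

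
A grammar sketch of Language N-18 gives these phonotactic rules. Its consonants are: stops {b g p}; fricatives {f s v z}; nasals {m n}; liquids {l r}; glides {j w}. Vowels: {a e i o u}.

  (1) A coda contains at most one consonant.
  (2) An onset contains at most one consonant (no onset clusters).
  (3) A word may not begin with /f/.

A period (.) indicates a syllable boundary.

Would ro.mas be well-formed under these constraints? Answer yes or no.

yes

ro.mas — σ1 onset /r/, coda /∅/ ok; σ2 onset /m/, coda /s/ ok → well-formed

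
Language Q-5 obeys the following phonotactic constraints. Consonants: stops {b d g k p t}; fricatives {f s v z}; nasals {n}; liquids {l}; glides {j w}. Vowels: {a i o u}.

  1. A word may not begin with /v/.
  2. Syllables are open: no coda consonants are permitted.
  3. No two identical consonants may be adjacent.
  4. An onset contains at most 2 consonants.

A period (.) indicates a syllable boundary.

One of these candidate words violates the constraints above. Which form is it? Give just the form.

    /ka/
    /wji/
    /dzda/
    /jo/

/dzda/

/ka/ — σ1 onset /k/, coda /∅/ ok → well-formed
/wji/ — σ1 onset /wj/ (2C), coda /∅/ ok → well-formed
/dzda/ — violates constraint 4: syllable 1 onset /dzd/ has 3 consonants (> 2) → ill-formed
/jo/ — σ1 onset /j/, coda /∅/ ok → well-formed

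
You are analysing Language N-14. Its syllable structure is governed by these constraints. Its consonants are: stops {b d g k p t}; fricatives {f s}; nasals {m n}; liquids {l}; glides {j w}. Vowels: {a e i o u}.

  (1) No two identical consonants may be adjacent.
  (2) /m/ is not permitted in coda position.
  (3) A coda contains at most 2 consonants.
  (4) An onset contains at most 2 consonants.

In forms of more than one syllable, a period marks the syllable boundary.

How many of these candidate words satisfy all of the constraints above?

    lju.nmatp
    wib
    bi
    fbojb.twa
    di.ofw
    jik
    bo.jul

lju.nmatp — σ1 onset /lj/ (2C), coda /∅/ ok; σ2 onset /nm/ (2C), coda /tp/ (2C) ok → licit
wib — σ1 onset /w/, coda /b/ ok → licit
bi — σ1 onset /b/, coda /∅/ ok → licit
fbojb.twa — σ1 onset /fb/ (2C), coda /jb/ (2C) ok; σ2 onset /tw/ (2C), coda /∅/ ok → licit
di.ofw — σ1 onset /d/, coda /∅/ ok; σ2 onset /∅/, coda /fw/ (2C) ok → licit
jik — σ1 onset /j/, coda /k/ ok → licit
bo.jul — σ1 onset /b/, coda /∅/ ok; σ2 onset /j/, coda /l/ ok → licit
Licit: lju.nmatp, wib, bi, fbojb.twa, di.ofw, jik, bo.jul → 7.

7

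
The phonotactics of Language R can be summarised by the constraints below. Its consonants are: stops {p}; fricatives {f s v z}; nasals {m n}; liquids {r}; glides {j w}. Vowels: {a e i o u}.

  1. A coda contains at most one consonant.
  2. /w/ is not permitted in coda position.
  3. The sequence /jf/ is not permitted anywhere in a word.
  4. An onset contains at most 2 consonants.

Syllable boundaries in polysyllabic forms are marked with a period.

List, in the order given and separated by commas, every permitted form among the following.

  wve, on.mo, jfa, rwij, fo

wve, on.mo, rwij, fo

wve — σ1 onset /wv/ (2C), coda /∅/ ok → permitted
on.mo — σ1 onset /∅/, coda /n/ ok; σ2 onset /m/, coda /∅/ ok → permitted
jfa — violates constraint 3: contains banned sequence /jf/ → not permitted
rwij — σ1 onset /rw/ (2C), coda /j/ ok → permitted
fo — σ1 onset /f/, coda /∅/ ok → permitted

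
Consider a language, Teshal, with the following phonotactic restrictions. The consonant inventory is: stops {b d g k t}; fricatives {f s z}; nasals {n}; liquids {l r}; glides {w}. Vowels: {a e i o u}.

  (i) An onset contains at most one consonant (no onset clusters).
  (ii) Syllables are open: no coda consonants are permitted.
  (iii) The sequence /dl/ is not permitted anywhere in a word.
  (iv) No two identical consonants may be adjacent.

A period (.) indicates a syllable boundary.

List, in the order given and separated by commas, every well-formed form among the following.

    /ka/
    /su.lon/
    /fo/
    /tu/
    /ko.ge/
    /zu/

/ka/, /fo/, /tu/, /ko.ge/, /zu/

/ka/ — σ1 onset /k/, coda /∅/ ok → well-formed
/su.lon/ — violates constraint (ii): syllable 2 coda /n/ has 1 consonant (> 0) → ill-formed
/fo/ — σ1 onset /f/, coda /∅/ ok → well-formed
/tu/ — σ1 onset /t/, coda /∅/ ok → well-formed
/ko.ge/ — σ1 onset /k/, coda /∅/ ok; σ2 onset /g/, coda /∅/ ok → well-formed
/zu/ — σ1 onset /z/, coda /∅/ ok → well-formed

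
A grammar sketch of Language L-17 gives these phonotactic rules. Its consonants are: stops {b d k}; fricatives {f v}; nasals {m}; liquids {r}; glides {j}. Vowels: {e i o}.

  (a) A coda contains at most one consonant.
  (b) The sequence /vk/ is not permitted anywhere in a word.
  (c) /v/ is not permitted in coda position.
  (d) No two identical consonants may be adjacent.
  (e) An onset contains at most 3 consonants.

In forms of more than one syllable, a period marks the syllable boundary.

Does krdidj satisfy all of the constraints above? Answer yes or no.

krdidj — violates constraint (a): syllable 1 coda /dj/ has 2 consonants (> 1) → ill-formed

no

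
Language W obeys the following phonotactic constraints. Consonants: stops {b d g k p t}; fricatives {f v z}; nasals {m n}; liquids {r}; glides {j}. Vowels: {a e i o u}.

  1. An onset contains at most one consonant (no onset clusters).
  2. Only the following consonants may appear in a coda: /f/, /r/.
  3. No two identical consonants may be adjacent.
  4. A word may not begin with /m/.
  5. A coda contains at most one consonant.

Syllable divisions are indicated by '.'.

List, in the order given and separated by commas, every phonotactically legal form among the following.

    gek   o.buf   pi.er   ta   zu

o.buf, pi.er, ta, zu

gek — violates constraint 2: syllable 1 coda contains /k/, which is not a licensed coda consonant → phonotactically illegal
o.buf — σ1 onset /∅/, coda /∅/ ok; σ2 onset /b/, coda /f/ ok → phonotactically legal
pi.er — σ1 onset /p/, coda /∅/ ok; σ2 onset /∅/, coda /r/ ok → phonotactically legal
ta — σ1 onset /t/, coda /∅/ ok → phonotactically legal
zu — σ1 onset /z/, coda /∅/ ok → phonotactically legal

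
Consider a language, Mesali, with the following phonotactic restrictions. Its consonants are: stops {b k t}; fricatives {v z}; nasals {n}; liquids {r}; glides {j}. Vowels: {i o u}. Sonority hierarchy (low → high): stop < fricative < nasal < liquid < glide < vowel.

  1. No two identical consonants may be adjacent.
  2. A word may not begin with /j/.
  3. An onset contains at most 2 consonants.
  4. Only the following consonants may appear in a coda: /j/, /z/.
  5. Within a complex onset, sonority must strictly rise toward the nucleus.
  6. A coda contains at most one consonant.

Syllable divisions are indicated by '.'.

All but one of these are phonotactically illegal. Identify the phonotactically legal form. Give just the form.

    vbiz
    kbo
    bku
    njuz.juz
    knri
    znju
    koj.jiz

njuz.juz

vbiz — violates constraint 5: syllable 1 onset /vb/: /v/ (fricative, 2) → /b/ (stop, 1) does not rise → phonotactically illegal
kbo — violates constraint 5: syllable 1 onset /kb/: /k/ (stop, 1) → /b/ (stop, 1) does not rise → phonotactically illegal
bku — violates constraint 5: syllable 1 onset /bk/: /b/ (stop, 1) → /k/ (stop, 1) does not rise → phonotactically illegal
njuz.juz — σ1 onset /nj/ (3→5 rises), coda /z/ ok; σ2 onset /j/, coda /z/ ok → phonotactically legal
knri — violates constraint 3: syllable 1 onset /knr/ has 3 consonants (> 2) → phonotactically illegal
znju — violates constraint 3: syllable 1 onset /znj/ has 3 consonants (> 2) → phonotactically illegal
koj.jiz — violates constraint 1: adjacent identical consonants /jj/ → phonotactically illegal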